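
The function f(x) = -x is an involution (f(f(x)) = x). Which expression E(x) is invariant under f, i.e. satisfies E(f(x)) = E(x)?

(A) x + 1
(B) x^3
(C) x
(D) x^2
D

Replace x by f(x) = -x in each option and simplify. As a quick numerical cross-check, also compare E(5) with E(f(5)) = E(-5).

(A) x + 1  ->  (-x) + 1 = 1 - x; check: E(5) = 6 but E(-5) = -4.   [not invariant]
(B) x^3  ->  (-x)^3 = -x^3; check: E(5) = 125 but E(-5) = -125.   [not invariant]
(C) x  ->  (-x) = -x; check: E(5) = 5 but E(-5) = -5.   [not invariant]
(D) x^2  ->  (-x)^2, which simplifies back to x^2; check: E(5) = 25, E(-5) = 25.   [invariant]

Only (D) is unchanged. E is symmetric under swapping x with f(x) = -x, which is exactly what an involution does.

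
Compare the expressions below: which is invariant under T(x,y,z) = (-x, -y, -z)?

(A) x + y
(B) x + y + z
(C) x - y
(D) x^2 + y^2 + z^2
D

Apply T(x,y,z) = (-x, -y, -z) to each option, i.e. replace (x, y, z) by the transformed coordinates.
Substitute the transformed coordinates into each option and compare with the original:
(A) x + y  ->  (-x) + (-y) = -x - y   [differs from x + y: not invariant]
(B) x + y + z  ->  (-x) + (-y) + (-z) = -x - y - z   [differs from x + y + z: not invariant]
(C) x - y  ->  (-x) - (-y) = -x + y   [differs from x - y: not invariant]
(D) x^2 + y^2 + z^2  ->  (-x)^2 + (-y)^2 + (-z)^2 = x^2 + y^2 + z^2   [equals x^2 + y^2 + z^2: invariant]

Only option (D), x^2 + y^2 + z^2, is unchanged by the transformation.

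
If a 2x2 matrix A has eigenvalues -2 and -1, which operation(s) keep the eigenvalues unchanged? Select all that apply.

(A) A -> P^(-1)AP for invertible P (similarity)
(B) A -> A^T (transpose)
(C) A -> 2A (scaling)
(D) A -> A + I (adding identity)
A and B

Eigenvalues are preserved by:
1. Similarity transformations: A -> P^(-1)AP (same characteristic polynomial)
2. Transpose: A^T has the same eigenvalues as A

Eigenvalues are NOT preserved by:
- Adding identity: eigenvalues become -2+1, -1+1
- Scaling: eigenvalues become -4, -2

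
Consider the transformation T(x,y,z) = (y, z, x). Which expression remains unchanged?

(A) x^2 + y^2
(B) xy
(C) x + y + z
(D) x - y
C

Apply T(x,y,z) = (y, z, x) to each option, i.e. replace (x, y, z) by the transformed coordinates.
Substitute the transformed coordinates into each option and compare with the original:
(A) x^2 + y^2  ->  (y)^2 + (z)^2 = y^2 + z^2   [differs from x^2 + y^2: not invariant]
(B) xy  ->  (y)(z) = yz   [differs from xy: not invariant]
(C) x + y + z  ->  (y) + (z) + (x) = x + y + z   [equals x + y + z: invariant]
(D) x - y  ->  (y) - (z) = y - z   [differs from x - y: not invariant]

Only option (C), x + y + z, is unchanged by the transformation.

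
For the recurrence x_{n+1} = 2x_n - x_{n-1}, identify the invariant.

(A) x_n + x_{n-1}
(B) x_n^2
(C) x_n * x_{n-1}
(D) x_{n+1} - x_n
D

For the recurrence x_{n+1} = 2x_n - x_{n-1}:

If x_{n+1} = 2x_n - x_{n-1}, then:
x_{n+1} - x_n = x_n - x_{n-1}
The first difference is constant throughout the sequence.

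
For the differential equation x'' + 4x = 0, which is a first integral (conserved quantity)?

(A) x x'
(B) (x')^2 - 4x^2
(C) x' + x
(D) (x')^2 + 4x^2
D

A first integral I satisfies dI/dt = 0 along every solution. Differentiate each option and use the equation of motion:
(A) d/dt[x x'] = (x')^2 + x x'' = (x')^2 - 4x^2, not identically 0
(B) d/dt[(x')^2 - 4x^2] = 2x'x'' - 8x x' = -16x x', not identically 0
(C) d/dt[x' + x] = x'' + x' = -4x + x', not identically 0
(D) d/dt[(x')^2 + 4x^2] = 2x'x'' + 8x x' = 2x'(-4x) + 8x x' = 0

Only (D) has zero time-derivative. So the energy-like quantity (x')^2 + 4x^2 is the first integral.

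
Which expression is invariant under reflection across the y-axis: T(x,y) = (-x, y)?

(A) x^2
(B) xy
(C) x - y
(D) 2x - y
A

The map is reflection across the y-axis: T(x,y) = (-x, y).
Substitute the transformed coordinates into each option and compare with the original:
(A) x^2  ->  (-x)^2 = x^2   [equals x^2: invariant]
(B) xy  ->  (-x)(y) = -xy   [differs from xy: not invariant]
(C) x - y  ->  (-x) - (y) = -x - y   [differs from x - y: not invariant]
(D) 2x - y  ->  2(-x) - (y) = -2x - y   [differs from 2x - y: not invariant]

Only option (A), x^2, is unchanged by the transformation.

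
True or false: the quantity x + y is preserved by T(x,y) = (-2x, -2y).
False

Substitute T(x,y) = (-2x, -2y) into the expression and compare with the original.

Original: x + y
After applying T: (-2x) + (-2y) = -2x - 2y

This differs from the original x + y (difference: -3x - 3y), so the expression is NOT invariant.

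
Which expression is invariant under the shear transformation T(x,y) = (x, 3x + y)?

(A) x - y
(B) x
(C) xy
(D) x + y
B

Under the shear T(x,y) = (x, 3x + y):
Substitute the transformed coordinates into each option and compare with the original:
(A) x - y  ->  (x) - (3x + y) = -2x - y   [differs from x - y: not invariant]
(B) x  ->  (x) = x   [equals x: invariant]
(C) xy  ->  (x)(3x + y) = 3x^2 + xy   [differs from xy: not invariant]
(D) x + y  ->  (x) + (3x + y) = 4x + y   [differs from x + y: not invariant]

Only option (B), x, is unchanged by the transformation.
A vertical shear moves points parallel to the y-axis, so the x-coordinate (and any function of x alone) is unchanged.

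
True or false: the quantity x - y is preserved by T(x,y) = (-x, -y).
False

Substitute T(x,y) = (-x, -y) into the expression and compare with the original.

Original: x - y
After applying T: (-x) - (-y) = -x + y

This differs from the original x - y (difference: -2x + 2y), so the expression is NOT invariant.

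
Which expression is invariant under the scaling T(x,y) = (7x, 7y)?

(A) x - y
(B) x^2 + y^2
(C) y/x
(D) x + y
C

Under the uniform scaling T(x,y) = (7x, 7y):
Substitute the transformed coordinates into each option and compare with the original:
(A) x - y  ->  (7x) - (7y) = 7x - 7y   [differs from x - y: not invariant]
(B) x^2 + y^2  ->  (7x)^2 + (7y)^2 = 49x^2 + 49y^2   [differs from x^2 + y^2: not invariant]
(C) y/x  ->  (7y)/(7x) = y/x   [equals y/x: invariant]
(D) x + y  ->  (7x) + (7y) = 7x + 7y   [differs from x + y: not invariant]

Only option (C), y/x, is unchanged by the transformation.
The common factor 7 cancels in a ratio of coordinates, while sums, products and sums of squares pick up factors of 7 or 49.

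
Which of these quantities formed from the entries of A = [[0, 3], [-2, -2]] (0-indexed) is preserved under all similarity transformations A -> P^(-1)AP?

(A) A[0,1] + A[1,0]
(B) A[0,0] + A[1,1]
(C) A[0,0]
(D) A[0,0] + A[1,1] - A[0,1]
B

A[0,0] + A[1,1] is the trace of A. By the cyclic property of the trace, tr(P^(-1)AP) = tr(APP^(-1)) = tr(A), so it is the same for every matrix similar to A.

The other combinations are not similarity invariants. For example, take P = [[1, 1], [1, 2]] (det P = 1), so P^(-1) = [[2, -1], [-1, 1]] and
B = P^(-1)AP = [[10, 18], [-7, -12]].
Evaluating each option on A and on B:
(A) A[0,1] + A[1,0]: 1 for A, 11 for B -> changes
(B) A[0,0] + A[1,1]: -2 for A, -2 for B -> unchanged
(C) A[0,0]: 0 for A, 10 for B -> changes
(D) A[0,0] + A[1,1] - A[0,1]: -5 for A, -20 for B -> changes

Only (B) A[0,0] + A[1,1] = -2 survives (and it does so for every P, not just this one), so it is the invariant.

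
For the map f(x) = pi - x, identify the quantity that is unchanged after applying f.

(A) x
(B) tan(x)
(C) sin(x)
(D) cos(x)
C

For f(x) = pi - x:
sin(pi - x) = sin(x), so sine is invariant under this transformation.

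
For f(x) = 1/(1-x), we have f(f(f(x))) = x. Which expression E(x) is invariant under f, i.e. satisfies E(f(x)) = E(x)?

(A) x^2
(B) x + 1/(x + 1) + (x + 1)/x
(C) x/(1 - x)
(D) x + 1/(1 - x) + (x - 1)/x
D

Replace x by f(x) = 1/(1 - x) in each option and simplify. As a quick numerical cross-check, also compare E(3) with E(f(3)) = E(-1/2).

(A) x^2  ->  (1/(1 - x))^2 = (x - 1)^(-2); check: E(3) = 9 but E(-1/2) = 1/4.   [not invariant]
(B) x + 1/(x + 1) + (x + 1)/x  ->  (1/(1 - x)) + 1/((1/(1 - x)) + 1) + ((1/(1 - x)) + 1)/(1/(1 - x)) = (-x^3 + 6x^2 - 11x + 7)/(x^2 - 3x + 2); check: E(3) = 55/12 but E(-1/2) = 1/2.   [not invariant]
(C) x/(1 - x)  ->  (1/(1 - x))/(1 - (1/(1 - x))) = -1/x; check: E(3) = -3/2 but E(-1/2) = -1/3.   [not invariant]
(D) x + 1/(1 - x) + (x - 1)/x  ->  (1/(1 - x)) + 1/(1 - (1/(1 - x))) + ((1/(1 - x)) - 1)/(1/(1 - x)), which simplifies back to x + 1/(1 - x) + (x - 1)/x; check: E(3) = 19/6, E(-1/2) = 19/6.   [invariant]

Only (D) is unchanged. Indeed f(f(x)) = 1/(1 - 1/(1-x)) = (1-x)/(-x) = (x-1)/x, so E(x) = x + f(x) + f(f(x)) is the sum over the whole 3-cycle; applying f just permutes the three terms cyclically (x -> f(x) -> f(f(x)) -> x), leaving the sum unchanged.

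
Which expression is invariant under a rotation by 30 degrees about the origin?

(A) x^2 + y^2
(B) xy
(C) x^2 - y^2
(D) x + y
A

A rotation by 30 degrees sends (x, y) to (sqrt(3)x/2 - y/2, x/2 + sqrt(3)y/2).
Substitute the transformed coordinates into each option and compare with the original:
(A) x^2 + y^2  ->  (sqrt(3)x/2 - y/2)^2 + (x/2 + sqrt(3)y/2)^2 = x^2 + y^2   [equals x^2 + y^2: invariant]
(B) xy  ->  (sqrt(3)x/2 - y/2)(x/2 + sqrt(3)y/2) = sqrt(3)x^2/4 + xy/2 - sqrt(3)y^2/4   [differs from xy: not invariant]
(C) x^2 - y^2  ->  (sqrt(3)x/2 - y/2)^2 - (x/2 + sqrt(3)y/2)^2 = x^2/2 - sqrt(3)xy - y^2/2   [differs from x^2 - y^2: not invariant]
(D) x + y  ->  (sqrt(3)x/2 - y/2) + (x/2 + sqrt(3)y/2) = x/2 + sqrt(3)x/2 - y/2 + sqrt(3)y/2   [differs from x + y: not invariant]

Only option (A), x^2 + y^2, is unchanged by the transformation.
Geometrically, x^2 + y^2 is the squared distance from the origin, which every rotation about the origin preserves.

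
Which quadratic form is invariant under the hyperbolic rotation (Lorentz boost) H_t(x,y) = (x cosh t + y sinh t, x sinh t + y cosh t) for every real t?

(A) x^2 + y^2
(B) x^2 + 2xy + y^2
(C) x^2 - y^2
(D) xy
C

Write x' = x cosh t + y sinh t, y' = x sinh t + y cosh t and substitute into each option:
(A) x^2 + y^2: (x cosh t + y sinh t)^2 + (x sinh t + y cosh t)^2 = (x^2 + y^2)(cosh^2 t + sinh^2 t) + 4xy sinh t cosh t = (x^2 + y^2) cosh 2t + 2xy sinh 2t   [not invariant for t != 0]
(B) x^2 + 2xy + y^2: (x' + y')^2 with x' + y' = (x + y)(cosh t + sinh t) = (x + y)e^t, so it becomes (x + y)^2 e^(2t)   [not invariant for t != 0]
(C) x^2 - y^2: (x cosh t + y sinh t)^2 - (x sinh t + y cosh t)^2 = x^2(cosh^2 t - sinh^2 t) + 2xy(cosh t sinh t - sinh t cosh t) + y^2(sinh^2 t - cosh^2 t) = x^2 - y^2   [invariant, using cosh^2 t - sinh^2 t = 1]
(D) xy: (x cosh t + y sinh t)(x sinh t + y cosh t) = xy(cosh^2 t + sinh^2 t) + (x^2 + y^2) sinh t cosh t = xy cosh 2t + (x^2 + y^2)(sinh 2t)/2   [not invariant for t != 0]

Only (C) x^2 - y^2 is unchanged; it is the Minkowski form preserved by Lorentz boosts, just as x^2 + y^2 is preserved by ordinary rotations.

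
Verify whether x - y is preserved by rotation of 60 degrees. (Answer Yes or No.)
No

Applying rotation by 60 degrees: x' = x*cos(60 degrees) - y*sin(60 degrees) = x/2 - sqrt(3)y/2, y' = x*sin(60 degrees) + y*cos(60 degrees) = sqrt(3)x/2 + y/2

Substituting into x - y:
(x/2 - sqrt(3)y/2) - (sqrt(3)x/2 + y/2)
= -sqrt(3)x/2 + x/2 - sqrt(3)y/2 - y/2

This differs from the original expression x - y, so it is NOT invariant.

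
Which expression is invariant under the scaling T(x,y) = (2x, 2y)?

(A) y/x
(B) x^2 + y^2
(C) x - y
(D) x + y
A

Under the uniform scaling T(x,y) = (2x, 2y):
Substitute the transformed coordinates into each option and compare with the original:
(A) y/x  ->  (2y)/(2x) = y/x   [equals y/x: invariant]
(B) x^2 + y^2  ->  (2x)^2 + (2y)^2 = 4x^2 + 4y^2   [differs from x^2 + y^2: not invariant]
(C) x - y  ->  (2x) - (2y) = 2x - 2y   [differs from x - y: not invariant]
(D) x + y  ->  (2x) + (2y) = 2x + 2y   [differs from x + y: not invariant]

Only option (A), y/x, is unchanged by the transformation.
The common factor 2 cancels in a ratio of coordinates, while sums, products and sums of squares pick up factors of 2 or 4.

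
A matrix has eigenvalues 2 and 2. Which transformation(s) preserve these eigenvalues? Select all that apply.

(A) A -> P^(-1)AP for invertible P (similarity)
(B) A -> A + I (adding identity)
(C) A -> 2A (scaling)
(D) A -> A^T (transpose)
A and D

Eigenvalues are preserved by:
1. Similarity transformations: A -> P^(-1)AP (same characteristic polynomial)
2. Transpose: A^T has the same eigenvalues as A

Eigenvalues are NOT preserved by:
- Adding identity: eigenvalues become 2+1, 2+1
- Scaling: eigenvalues become 4, 4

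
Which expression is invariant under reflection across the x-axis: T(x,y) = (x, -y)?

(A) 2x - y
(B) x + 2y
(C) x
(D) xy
C

The map is reflection across the x-axis: T(x,y) = (x, -y).
Substitute the transformed coordinates into each option and compare with the original:
(A) 2x - y  ->  2(x) - (-y) = 2x + y   [differs from 2x - y: not invariant]
(B) x + 2y  ->  (x) + 2(-y) = x - 2y   [differs from x + 2y: not invariant]
(C) x  ->  (x) = x   [equals x: invariant]
(D) xy  ->  (x)(-y) = -xy   [differs from xy: not invariant]

Only option (C), x, is unchanged by the transformation.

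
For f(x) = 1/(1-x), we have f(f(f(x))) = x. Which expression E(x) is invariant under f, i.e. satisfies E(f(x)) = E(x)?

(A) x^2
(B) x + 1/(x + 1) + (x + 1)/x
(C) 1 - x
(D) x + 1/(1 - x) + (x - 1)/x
D

Replace x by f(x) = 1/(1 - x) in each option and simplify. As a quick numerical cross-check, also compare E(3) with E(f(3)) = E(-1/2).

(A) x^2  ->  (1/(1 - x))^2 = (x - 1)^(-2); check: E(3) = 9 but E(-1/2) = 1/4.   [not invariant]
(B) x + 1/(x + 1) + (x + 1)/x  ->  (1/(1 - x)) + 1/((1/(1 - x)) + 1) + ((1/(1 - x)) + 1)/(1/(1 - x)) = (-x^3 + 6x^2 - 11x + 7)/(x^2 - 3x + 2); check: E(3) = 55/12 but E(-1/2) = 1/2.   [not invariant]
(C) 1 - x  ->  1 - (1/(1 - x)) = x/(x - 1); check: E(3) = -2 but E(-1/2) = 3/2.   [not invariant]
(D) x + 1/(1 - x) + (x - 1)/x  ->  (1/(1 - x)) + 1/(1 - (1/(1 - x))) + ((1/(1 - x)) - 1)/(1/(1 - x)), which simplifies back to x + 1/(1 - x) + (x - 1)/x; check: E(3) = 19/6, E(-1/2) = 19/6.   [invariant]

Only (D) is unchanged. Indeed f(f(x)) = 1/(1 - 1/(1-x)) = (1-x)/(-x) = (x-1)/x, so E(x) = x + f(x) + f(f(x)) is the sum over the whole 3-cycle; applying f just permutes the three terms cyclically (x -> f(x) -> f(f(x)) -> x), leaving the sum unchanged.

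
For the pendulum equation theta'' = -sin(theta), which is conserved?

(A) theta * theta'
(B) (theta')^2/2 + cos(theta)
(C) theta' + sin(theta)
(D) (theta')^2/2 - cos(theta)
D

A first integral I satisfies dI/dt = 0 along every solution. Differentiate each option and use the equation of motion:
(A) d/dt[theta * theta'] = (theta')^2 + theta theta'' = (theta')^2 - theta sin(theta), not identically 0
(B) d/dt[(theta')^2/2 + cos(theta)] = theta' theta'' - sin(theta) theta' = -2 theta' sin(theta), not identically 0
(C) d/dt[theta' + sin(theta)] = theta'' + cos(theta) theta' = -sin(theta) + theta' cos(theta), not identically 0
(D) d/dt[(theta')^2/2 - cos(theta)] = theta' theta'' + sin(theta) theta' = theta'(-sin(theta)) + theta' sin(theta) = 0

Only (D) has zero time-derivative. This is the total energy: kinetic (theta')^2/2 plus potential -cos(theta).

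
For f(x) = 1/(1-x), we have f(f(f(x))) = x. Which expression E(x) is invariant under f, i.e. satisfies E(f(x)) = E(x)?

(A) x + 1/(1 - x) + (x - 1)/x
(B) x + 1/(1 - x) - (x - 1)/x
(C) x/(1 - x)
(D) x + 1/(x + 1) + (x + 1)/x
A

Replace x by f(x) = 1/(1 - x) in each option and simplify. As a quick numerical cross-check, also compare E(4) with E(f(4)) = E(-1/3).

(A) x + 1/(1 - x) + (x - 1)/x  ->  (1/(1 - x)) + 1/(1 - (1/(1 - x))) + ((1/(1 - x)) - 1)/(1/(1 - x)), which simplifies back to x + 1/(1 - x) + (x - 1)/x; check: E(4) = 53/12, E(-1/3) = 53/12.   [invariant]
(B) x + 1/(1 - x) - (x - 1)/x  ->  (1/(1 - x)) + 1/(1 - (1/(1 - x))) - ((1/(1 - x)) - 1)/(1/(1 - x)) = (x^2(1 - x) - x + (x - 1)^2)/(x(x - 1)); check: E(4) = 35/12 but E(-1/3) = -43/12.   [not invariant]
(C) x/(1 - x)  ->  (1/(1 - x))/(1 - (1/(1 - x))) = -1/x; check: E(4) = -4/3 but E(-1/3) = -1/4.   [not invariant]
(D) x + 1/(x + 1) + (x + 1)/x  ->  (1/(1 - x)) + 1/((1/(1 - x)) + 1) + ((1/(1 - x)) + 1)/(1/(1 - x)) = (-x^3 + 6x^2 - 11x + 7)/(x^2 - 3x + 2); check: E(4) = 109/20 but E(-1/3) = -5/6.   [not invariant]

Only (A) is unchanged. Indeed f(f(x)) = 1/(1 - 1/(1-x)) = (1-x)/(-x) = (x-1)/x, so E(x) = x + f(x) + f(f(x)) is the sum over the whole 3-cycle; applying f just permutes the three terms cyclically (x -> f(x) -> f(f(x)) -> x), leaving the sum unchanged.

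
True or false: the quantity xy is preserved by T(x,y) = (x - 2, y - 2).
False

Substitute T(x,y) = (x - 2, y - 2) into the expression and compare with the original.

Original: xy
After applying T: (x - 2)(y - 2) = xy - 2x - 2y + 4

This differs from the original xy (difference: -2x - 2y + 4), so the expression is NOT invariant.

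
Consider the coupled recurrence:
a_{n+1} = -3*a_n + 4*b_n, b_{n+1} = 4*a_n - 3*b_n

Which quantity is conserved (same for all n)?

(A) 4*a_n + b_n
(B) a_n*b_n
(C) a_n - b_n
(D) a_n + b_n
D

Replace a_n by a_{n+1} = -3*a_n + 4*b_n and b_n by b_{n+1} = 4*a_n - 3*b_n in each option and simplify:
(A) 4*a_n + b_n  ->  4*(-3*a_n + 4*b_n) + (4*a_n - 3*b_n) = -8*a_n + 13*b_n   [not conserved]
(B) a_n*b_n  ->  (-3*a_n + 4*b_n)*(4*a_n - 3*b_n) = -12*a_n^2 + 25*a_n*b_n - 12*b_n^2   [not conserved]
(C) a_n - b_n  ->  (-3*a_n + 4*b_n) - (4*a_n - 3*b_n) = -7*a_n + 7*b_n   [not conserved]
(D) a_n + b_n  ->  (-3*a_n + 4*b_n) + (4*a_n - 3*b_n) = a_n + b_n   [conserved]

Only (D) a_n + b_n returns to itself after one step, so it is the conserved quantity.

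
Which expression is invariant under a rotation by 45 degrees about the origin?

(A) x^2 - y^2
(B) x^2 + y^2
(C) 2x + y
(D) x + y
B

A rotation by 45 degrees sends (x, y) to (sqrt(2)x/2 - sqrt(2)y/2, sqrt(2)x/2 + sqrt(2)y/2).
Substitute the transformed coordinates into each option and compare with the original:
(A) x^2 - y^2  ->  (sqrt(2)x/2 - sqrt(2)y/2)^2 - (sqrt(2)x/2 + sqrt(2)y/2)^2 = -2xy   [differs from x^2 - y^2: not invariant]
(B) x^2 + y^2  ->  (sqrt(2)x/2 - sqrt(2)y/2)^2 + (sqrt(2)x/2 + sqrt(2)y/2)^2 = x^2 + y^2   [equals x^2 + y^2: invariant]
(C) 2x + y  ->  2(sqrt(2)x/2 - sqrt(2)y/2) + (sqrt(2)x/2 + sqrt(2)y/2) = 3sqrt(2)x/2 - sqrt(2)y/2   [differs from 2x + y: not invariant]
(D) x + y  ->  (sqrt(2)x/2 - sqrt(2)y/2) + (sqrt(2)x/2 + sqrt(2)y/2) = sqrt(2)x   [differs from x + y: not invariant]

Only option (B), x^2 + y^2, is unchanged by the transformation.
Geometrically, x^2 + y^2 is the squared distance from the origin, which every rotation about the origin preserves.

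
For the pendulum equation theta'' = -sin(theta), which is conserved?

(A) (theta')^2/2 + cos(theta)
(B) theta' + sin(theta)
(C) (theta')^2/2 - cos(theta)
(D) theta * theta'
C

A first integral I satisfies dI/dt = 0 along every solution. Differentiate each option and use the equation of motion:
(A) d/dt[(theta')^2/2 + cos(theta)] = theta' theta'' - sin(theta) theta' = -2 theta' sin(theta), not identically 0
(B) d/dt[theta' + sin(theta)] = theta'' + cos(theta) theta' = -sin(theta) + theta' cos(theta), not identically 0
(C) d/dt[(theta')^2/2 - cos(theta)] = theta' theta'' + sin(theta) theta' = theta'(-sin(theta)) + theta' sin(theta) = 0
(D) d/dt[theta * theta'] = (theta')^2 + theta theta'' = (theta')^2 - theta sin(theta), not identically 0

Only (C) has zero time-derivative. This is the total energy: kinetic (theta')^2/2 plus potential -cos(theta).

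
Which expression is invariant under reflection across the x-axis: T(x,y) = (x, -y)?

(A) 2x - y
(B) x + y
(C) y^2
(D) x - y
C

The map is reflection across the x-axis: T(x,y) = (x, -y).
Substitute the transformed coordinates into each option and compare with the original:
(A) 2x - y  ->  2(x) - (-y) = 2x + y   [differs from 2x - y: not invariant]
(B) x + y  ->  (x) + (-y) = x - y   [differs from x + y: not invariant]
(C) y^2  ->  (-y)^2 = y^2   [equals y^2: invariant]
(D) x - y  ->  (x) - (-y) = x + y   [differs from x - y: not invariant]

Only option (C), y^2, is unchanged by the transformation.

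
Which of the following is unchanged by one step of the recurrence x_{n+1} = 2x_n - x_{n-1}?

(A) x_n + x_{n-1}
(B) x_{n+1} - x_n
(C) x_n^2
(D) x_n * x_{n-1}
B

For the recurrence x_{n+1} = 2x_n - x_{n-1}:

If x_{n+1} = 2x_n - x_{n-1}, then:
x_{n+1} - x_n = x_n - x_{n-1}
The first difference is constant throughout the sequence.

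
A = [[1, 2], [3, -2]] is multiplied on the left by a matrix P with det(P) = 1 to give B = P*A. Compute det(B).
-8

By the multiplicative property of determinants, det(B) = det(P*A) = det(P) * det(A) = det(A),
so the determinant is invariant under multiplication by any determinant-1 matrix; we just need det(A).

det(A) = (1)(-2) - (2)(3) = -2 - 6 = -8

Therefore det(B) = 1 * (-8) = -8.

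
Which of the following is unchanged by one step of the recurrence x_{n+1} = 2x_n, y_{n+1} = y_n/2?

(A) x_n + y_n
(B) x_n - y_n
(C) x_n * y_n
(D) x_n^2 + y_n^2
C

For the recurrence x_{n+1} = 2x_n, y_{n+1} = y_n/2:

x_{n+1} * y_{n+1} = (2x_n) * (y_n/2) = x_n * y_n
The product is conserved.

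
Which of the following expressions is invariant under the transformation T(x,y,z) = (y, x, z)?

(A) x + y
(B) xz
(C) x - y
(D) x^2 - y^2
A

Apply T(x,y,z) = (y, x, z) to each option, i.e. replace (x, y, z) by the transformed coordinates.
Substitute the transformed coordinates into each option and compare with the original:
(A) x + y  ->  (y) + (x) = x + y   [equals x + y: invariant]
(B) xz  ->  (y)(z) = yz   [differs from xz: not invariant]
(C) x - y  ->  (y) - (x) = -x + y   [differs from x - y: not invariant]
(D) x^2 - y^2  ->  (y)^2 - (x)^2 = -x^2 + y^2   [differs from x^2 - y^2: not invariant]

Only option (A), x + y, is unchanged by the transformation.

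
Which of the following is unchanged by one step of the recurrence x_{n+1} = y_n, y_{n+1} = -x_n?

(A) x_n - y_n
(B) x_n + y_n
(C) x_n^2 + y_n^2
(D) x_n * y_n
C

For the recurrence x_{n+1} = y_n, y_{n+1} = -x_n:

x_{n+1}^2 + y_{n+1}^2 = y_n^2 + (-x_n)^2 = x_n^2 + y_n^2
The sum of squares is conserved (like energy in a harmonic oscillator).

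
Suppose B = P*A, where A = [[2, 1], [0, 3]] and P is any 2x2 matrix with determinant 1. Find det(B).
6

By the multiplicative property of determinants, det(B) = det(P*A) = det(P) * det(A) = det(A),
so the determinant is invariant under multiplication by any determinant-1 matrix; we just need det(A).

det(A) = (2)(3) - (1)(0) = 6 - 0 = 6

Therefore det(B) = 1 * 6 = 6.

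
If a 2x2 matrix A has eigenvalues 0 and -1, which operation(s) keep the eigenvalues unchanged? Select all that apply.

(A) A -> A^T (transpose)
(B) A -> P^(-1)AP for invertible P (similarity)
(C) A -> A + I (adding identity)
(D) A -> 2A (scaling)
A and B

Eigenvalues are preserved by:
1. Similarity transformations: A -> P^(-1)AP (same characteristic polynomial)
2. Transpose: A^T has the same eigenvalues as A

Eigenvalues are NOT preserved by:
- Adding identity: eigenvalues become 0+1, -1+1
- Scaling: eigenvalues become 0, -2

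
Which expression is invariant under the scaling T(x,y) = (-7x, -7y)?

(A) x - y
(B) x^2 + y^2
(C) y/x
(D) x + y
C

Under the uniform scaling T(x,y) = (-7x, -7y):
Substitute the transformed coordinates into each option and compare with the original:
(A) x - y  ->  (-7x) - (-7y) = -7x + 7y   [differs from x - y: not invariant]
(B) x^2 + y^2  ->  (-7x)^2 + (-7y)^2 = 49x^2 + 49y^2   [differs from x^2 + y^2: not invariant]
(C) y/x  ->  (-7y)/(-7x) = y/x   [equals y/x: invariant]
(D) x + y  ->  (-7x) + (-7y) = -7x - 7y   [differs from x + y: not invariant]

Only option (C), y/x, is unchanged by the transformation.
The common factor -7 cancels in a ratio of coordinates, while sums, products and sums of squares pick up factors of -7 or 49.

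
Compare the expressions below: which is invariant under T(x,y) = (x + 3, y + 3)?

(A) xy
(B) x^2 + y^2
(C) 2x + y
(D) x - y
D

An expression E(x,y) is invariant under T if E(T(x,y)) = E(x,y). Here T(x,y) = (x + 3, y + 3).
Substitute the transformed coordinates into each option and compare with the original:
(A) xy  ->  (x + 3)(y + 3) = xy + 3x + 3y + 9   [differs from xy: not invariant]
(B) x^2 + y^2  ->  (x + 3)^2 + (y + 3)^2 = x^2 + 6x + y^2 + 6y + 18   [differs from x^2 + y^2: not invariant]
(C) 2x + y  ->  2(x + 3) + (y + 3) = 2x + y + 9   [differs from 2x + y: not invariant]
(D) x - y  ->  (x + 3) - (y + 3) = x - y   [equals x - y: invariant]

Only option (D), x - y, is unchanged by the transformation.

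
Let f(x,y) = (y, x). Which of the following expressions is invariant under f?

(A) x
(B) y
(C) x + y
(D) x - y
C

For f(x,y) = (y, x):
After applying f: x' = y, y' = x. So x' + y' = y + x = x + y.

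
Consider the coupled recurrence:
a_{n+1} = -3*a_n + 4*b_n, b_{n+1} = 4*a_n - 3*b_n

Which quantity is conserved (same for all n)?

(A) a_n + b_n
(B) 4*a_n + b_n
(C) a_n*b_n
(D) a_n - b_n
A

Replace a_n by a_{n+1} = -3*a_n + 4*b_n and b_n by b_{n+1} = 4*a_n - 3*b_n in each option and simplify:
(A) a_n + b_n  ->  (-3*a_n + 4*b_n) + (4*a_n - 3*b_n) = a_n + b_n   [conserved]
(B) 4*a_n + b_n  ->  4*(-3*a_n + 4*b_n) + (4*a_n - 3*b_n) = -8*a_n + 13*b_n   [not conserved]
(C) a_n*b_n  ->  (-3*a_n + 4*b_n)*(4*a_n - 3*b_n) = -12*a_n^2 + 25*a_n*b_n - 12*b_n^2   [not conserved]
(D) a_n - b_n  ->  (-3*a_n + 4*b_n) - (4*a_n - 3*b_n) = -7*a_n + 7*b_n   [not conserved]

Only (A) a_n + b_n returns to itself after one step, so it is the conserved quantity.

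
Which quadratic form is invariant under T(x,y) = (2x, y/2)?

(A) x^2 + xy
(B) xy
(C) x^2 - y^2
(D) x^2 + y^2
B

T multiplies x by 2 and divides y by 2.
Substitute the transformed coordinates into each option and compare with the original:
(A) x^2 + xy  ->  (2x)^2 + (2x)(y/2) = 4x^2 + xy   [differs from x^2 + xy: not invariant]
(B) xy  ->  (2x)(y/2) = xy   [equals xy: invariant]
(C) x^2 - y^2  ->  (2x)^2 - (y/2)^2 = 4x^2 - y^2/4   [differs from x^2 - y^2: not invariant]
(D) x^2 + y^2  ->  (2x)^2 + (y/2)^2 = 4x^2 + y^2/4   [differs from x^2 + y^2: not invariant]

Only option (B), xy, is unchanged by the transformation.
The factors 2 and 1/2 cancel only in the pure product xy.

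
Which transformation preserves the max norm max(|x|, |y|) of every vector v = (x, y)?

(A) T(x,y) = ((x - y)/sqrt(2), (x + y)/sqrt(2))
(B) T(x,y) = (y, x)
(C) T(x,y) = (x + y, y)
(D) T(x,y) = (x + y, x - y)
B

A transformation preserves a norm if ||T(v)|| = ||v|| for every v; a single vector where the norm changes rules an option out.

(A) T(x,y) = ((x - y)/sqrt(2), (x + y)/sqrt(2)): v = (1, 0) has norm max(|1|, |0|) = 1, but T(v) = (sqrt(2)/2, sqrt(2)/2) has norm sqrt(2)/2 -- not preserved.
(B) T(x,y) = (y, x): preserves the norm -- it only permutes the coordinates and/or flips signs, which leaves max(|x|, |y|) unchanged.
(C) T(x,y) = (x + y, y): v = (1, 1) has norm max(|1|, |1|) = 1, but T(v) = (2, 1) has norm 2 -- not preserved.
(D) T(x,y) = (x + y, x - y): v = (1, 1) has norm max(|1|, |1|) = 1, but T(v) = (2, 0) has norm 2 -- not preserved.

Therefore the answer is (B).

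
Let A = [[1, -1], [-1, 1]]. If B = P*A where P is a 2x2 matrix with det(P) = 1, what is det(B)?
0

By the multiplicative property of determinants, det(B) = det(P*A) = det(P) * det(A) = det(A),
so the determinant is invariant under multiplication by any determinant-1 matrix; we just need det(A).

det(A) = (1)(1) - (-1)(-1) = 1 - 1 = 0

Therefore det(B) = 1 * 0 = 0.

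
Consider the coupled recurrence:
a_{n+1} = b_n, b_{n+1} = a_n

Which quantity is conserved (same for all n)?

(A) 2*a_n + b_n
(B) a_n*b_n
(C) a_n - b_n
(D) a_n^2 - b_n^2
B

Replace a_n by a_{n+1} = b_n and b_n by b_{n+1} = a_n in each option and simplify:
(A) 2*a_n + b_n  ->  2*(b_n) + (a_n) = a_n + 2*b_n   [not conserved]
(B) a_n*b_n  ->  (b_n)*(a_n) = a_n*b_n   [conserved]
(C) a_n - b_n  ->  (b_n) - (a_n) = -a_n + b_n   [not conserved]
(D) a_n^2 - b_n^2  ->  (b_n)^2 - (a_n)^2 = -a_n^2 + b_n^2   [not conserved]

Only (B) a_n*b_n returns to itself after one step, so it is the conserved quantity.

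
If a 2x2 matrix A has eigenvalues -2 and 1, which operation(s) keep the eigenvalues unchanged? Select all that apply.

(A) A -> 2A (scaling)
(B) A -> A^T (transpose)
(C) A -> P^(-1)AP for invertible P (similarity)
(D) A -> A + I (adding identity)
B and C

Eigenvalues are preserved by:
1. Similarity transformations: A -> P^(-1)AP (same characteristic polynomial)
2. Transpose: A^T has the same eigenvalues as A

Eigenvalues are NOT preserved by:
- Adding identity: eigenvalues become -2+1, 1+1
- Scaling: eigenvalues become -4, 2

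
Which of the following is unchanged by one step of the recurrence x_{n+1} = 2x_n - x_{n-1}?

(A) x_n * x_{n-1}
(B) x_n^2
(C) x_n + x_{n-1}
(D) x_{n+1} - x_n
D

For the recurrence x_{n+1} = 2x_n - x_{n-1}:

If x_{n+1} = 2x_n - x_{n-1}, then:
x_{n+1} - x_n = x_n - x_{n-1}
The first difference is constant throughout the sequence.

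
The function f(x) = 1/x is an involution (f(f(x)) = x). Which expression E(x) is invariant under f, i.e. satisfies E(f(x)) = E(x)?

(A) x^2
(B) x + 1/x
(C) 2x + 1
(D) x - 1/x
B

Replace x by f(x) = 1/x in each option and simplify. As a quick numerical cross-check, also compare E(3) with E(f(3)) = E(1/3).

(A) x^2  ->  (1/x)^2 = x^(-2); check: E(3) = 9 but E(1/3) = 1/9.   [not invariant]
(B) x + 1/x  ->  (1/x) + 1/(1/x), which simplifies back to x + 1/x; check: E(3) = 10/3, E(1/3) = 10/3.   [invariant]
(C) 2x + 1  ->  2(1/x) + 1 = (x + 2)/x; check: E(3) = 7 but E(1/3) = 5/3.   [not invariant]
(D) x - 1/x  ->  (1/x) - 1/(1/x) = -x + 1/x; check: E(3) = 8/3 but E(1/3) = -8/3.   [not invariant]

Only (B) is unchanged. E is symmetric under swapping x with f(x) = 1/x, which is exactly what an involution does.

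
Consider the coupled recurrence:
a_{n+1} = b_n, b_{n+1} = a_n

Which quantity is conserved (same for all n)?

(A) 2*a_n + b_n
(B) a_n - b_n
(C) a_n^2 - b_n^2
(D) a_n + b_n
D

Replace a_n by a_{n+1} = b_n and b_n by b_{n+1} = a_n in each option and simplify:
(A) 2*a_n + b_n  ->  2*(b_n) + (a_n) = a_n + 2*b_n   [not conserved]
(B) a_n - b_n  ->  (b_n) - (a_n) = -a_n + b_n   [not conserved]
(C) a_n^2 - b_n^2  ->  (b_n)^2 - (a_n)^2 = -a_n^2 + b_n^2   [not conserved]
(D) a_n + b_n  ->  (b_n) + (a_n) = a_n + b_n   [conserved]

Only (D) a_n + b_n returns to itself after one step, so it is the conserved quantity.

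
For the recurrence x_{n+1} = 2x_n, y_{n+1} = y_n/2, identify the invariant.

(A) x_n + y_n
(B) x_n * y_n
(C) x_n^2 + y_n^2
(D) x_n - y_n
B

For the recurrence x_{n+1} = 2x_n, y_{n+1} = y_n/2:

x_{n+1} * y_{n+1} = (2x_n) * (y_n/2) = x_n * y_n
The product is conserved.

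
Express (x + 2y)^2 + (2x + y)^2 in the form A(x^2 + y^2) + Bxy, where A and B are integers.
5(x^2 + y^2) + 8xy

Expanding: (x + 2y)^2 = x^2 + 4xy + 4y^2
(2x + y)^2 = 4x^2 + 4xy + y^2
Sum = (1+4)(x^2+y^2) + 8xy = 5(x^2 + y^2) + 8xy
This is symmetric in x and y.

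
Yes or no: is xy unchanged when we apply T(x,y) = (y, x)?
Yes

Substitute T(x,y) = (y, x) into the expression and compare with the original.

Original: xy
After applying T: (y)(x) = xy

This is identical to the original xy, so the expression is invariant.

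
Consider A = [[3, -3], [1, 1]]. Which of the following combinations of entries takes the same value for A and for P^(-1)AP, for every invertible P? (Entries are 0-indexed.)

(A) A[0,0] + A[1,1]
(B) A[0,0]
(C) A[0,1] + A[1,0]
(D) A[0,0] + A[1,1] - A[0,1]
A

A[0,0] + A[1,1] is the trace of A. By the cyclic property of the trace, tr(P^(-1)AP) = tr(APP^(-1)) = tr(A), so it is the same for every matrix similar to A.

The other combinations are not similarity invariants. For example, take P = [[1, 1], [0, 1]] (det P = 1), so P^(-1) = [[1, -1], [0, 1]] and
B = P^(-1)AP = [[2, -2], [1, 2]].
Evaluating each option on A and on B:
(A) A[0,0] + A[1,1]: 4 for A, 4 for B -> unchanged
(B) A[0,0]: 3 for A, 2 for B -> changes
(C) A[0,1] + A[1,0]: -2 for A, -1 for B -> changes
(D) A[0,0] + A[1,1] - A[0,1]: 7 for A, 6 for B -> changes

Only (A) A[0,0] + A[1,1] = 4 survives (and it does so for every P, not just this one), so it is the invariant.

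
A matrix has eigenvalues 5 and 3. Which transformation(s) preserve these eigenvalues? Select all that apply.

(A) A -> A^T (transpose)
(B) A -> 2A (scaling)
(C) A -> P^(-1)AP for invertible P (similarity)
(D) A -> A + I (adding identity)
A and C

Eigenvalues are preserved by:
1. Similarity transformations: A -> P^(-1)AP (same characteristic polynomial)
2. Transpose: A^T has the same eigenvalues as A

Eigenvalues are NOT preserved by:
- Adding identity: eigenvalues become 5+1, 3+1
- Scaling: eigenvalues become 10, 6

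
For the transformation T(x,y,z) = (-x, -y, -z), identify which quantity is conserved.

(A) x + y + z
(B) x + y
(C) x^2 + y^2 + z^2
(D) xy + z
C

Apply T(x,y,z) = (-x, -y, -z) to each option, i.e. replace (x, y, z) by the transformed coordinates.
Substitute the transformed coordinates into each option and compare with the original:
(A) x + y + z  ->  (-x) + (-y) + (-z) = -x - y - z   [differs from x + y + z: not invariant]
(B) x + y  ->  (-x) + (-y) = -x - y   [differs from x + y: not invariant]
(C) x^2 + y^2 + z^2  ->  (-x)^2 + (-y)^2 + (-z)^2 = x^2 + y^2 + z^2   [equals x^2 + y^2 + z^2: invariant]
(D) xy + z  ->  (-x)(-y) + (-z) = xy - z   [differs from xy + z: not invariant]

Only option (C), x^2 + y^2 + z^2, is unchanged by the transformation.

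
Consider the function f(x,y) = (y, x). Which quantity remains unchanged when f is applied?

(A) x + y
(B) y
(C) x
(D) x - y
A

For f(x,y) = (y, x):
After applying f: x' = y, y' = x. So x' + y' = y + x = x + y.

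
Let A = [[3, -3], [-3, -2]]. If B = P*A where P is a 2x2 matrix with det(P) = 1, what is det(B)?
-15

By the multiplicative property of determinants, det(B) = det(P*A) = det(P) * det(A) = det(A),
so the determinant is invariant under multiplication by any determinant-1 matrix; we just need det(A).

det(A) = (3)(-2) - (-3)(-3) = -6 - 9 = -15

Therefore det(B) = 1 * (-15) = -15.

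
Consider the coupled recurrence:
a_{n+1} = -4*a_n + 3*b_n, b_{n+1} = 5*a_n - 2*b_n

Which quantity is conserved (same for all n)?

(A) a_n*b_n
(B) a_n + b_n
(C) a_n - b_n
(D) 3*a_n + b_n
B

Replace a_n by a_{n+1} = -4*a_n + 3*b_n and b_n by b_{n+1} = 5*a_n - 2*b_n in each option and simplify:
(A) a_n*b_n  ->  (-4*a_n + 3*b_n)*(5*a_n - 2*b_n) = -20*a_n^2 + 23*a_n*b_n - 6*b_n^2   [not conserved]
(B) a_n + b_n  ->  (-4*a_n + 3*b_n) + (5*a_n - 2*b_n) = a_n + b_n   [conserved]
(C) a_n - b_n  ->  (-4*a_n + 3*b_n) - (5*a_n - 2*b_n) = -9*a_n + 5*b_n   [not conserved]
(D) 3*a_n + b_n  ->  3*(-4*a_n + 3*b_n) + (5*a_n - 2*b_n) = -7*a_n + 7*b_n   [not conserved]

Only (B) a_n + b_n returns to itself after one step, so it is the conserved quantity.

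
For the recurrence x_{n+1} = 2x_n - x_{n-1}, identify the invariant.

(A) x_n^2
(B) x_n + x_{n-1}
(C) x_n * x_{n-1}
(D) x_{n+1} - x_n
D

For the recurrence x_{n+1} = 2x_n - x_{n-1}:

If x_{n+1} = 2x_n - x_{n-1}, then:
x_{n+1} - x_n = x_n - x_{n-1}
The first difference is constant throughout the sequence.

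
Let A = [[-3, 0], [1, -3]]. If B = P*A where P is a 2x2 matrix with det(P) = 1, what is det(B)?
9

By the multiplicative property of determinants, det(B) = det(P*A) = det(P) * det(A) = det(A),
so the determinant is invariant under multiplication by any determinant-1 matrix; we just need det(A).

det(A) = (-3)(-3) - (0)(1) = 9 - 0 = 9

Therefore det(B) = 1 * 9 = 9.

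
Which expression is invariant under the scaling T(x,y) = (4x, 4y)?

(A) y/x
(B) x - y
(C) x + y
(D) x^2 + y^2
A

Under the uniform scaling T(x,y) = (4x, 4y):
Substitute the transformed coordinates into each option and compare with the original:
(A) y/x  ->  (4y)/(4x) = y/x   [equals y/x: invariant]
(B) x - y  ->  (4x) - (4y) = 4x - 4y   [differs from x - y: not invariant]
(C) x + y  ->  (4x) + (4y) = 4x + 4y   [differs from x + y: not invariant]
(D) x^2 + y^2  ->  (4x)^2 + (4y)^2 = 16x^2 + 16y^2   [differs from x^2 + y^2: not invariant]

Only option (A), y/x, is unchanged by the transformation.
The common factor 4 cancels in a ratio of coordinates, while sums, products and sums of squares pick up factors of 4 or 16.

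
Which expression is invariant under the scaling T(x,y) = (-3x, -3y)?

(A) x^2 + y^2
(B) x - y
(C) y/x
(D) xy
C

Under the uniform scaling T(x,y) = (-3x, -3y):
Substitute the transformed coordinates into each option and compare with the original:
(A) x^2 + y^2  ->  (-3x)^2 + (-3y)^2 = 9x^2 + 9y^2   [differs from x^2 + y^2: not invariant]
(B) x - y  ->  (-3x) - (-3y) = -3x + 3y   [differs from x - y: not invariant]
(C) y/x  ->  (-3y)/(-3x) = y/x   [equals y/x: invariant]
(D) xy  ->  (-3x)(-3y) = 9xy   [differs from xy: not invariant]

Only option (C), y/x, is unchanged by the transformation.
The common factor -3 cancels in a ratio of coordinates, while sums, products and sums of squares pick up factors of -3 or 9.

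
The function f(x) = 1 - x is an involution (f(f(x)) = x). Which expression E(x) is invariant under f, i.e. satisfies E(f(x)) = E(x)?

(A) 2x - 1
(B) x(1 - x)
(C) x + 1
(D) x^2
B

Replace x by f(x) = 1 - x in each option and simplify. As a quick numerical cross-check, also compare E(5) with E(f(5)) = E(-4).

(A) 2x - 1  ->  2(1 - x) - 1 = 1 - 2x; check: E(5) = 9 but E(-4) = -9.   [not invariant]
(B) x(1 - x)  ->  (1 - x)(1 - (1 - x)), which simplifies back to x(1 - x); check: E(5) = -20, E(-4) = -20.   [invariant]
(C) x + 1  ->  (1 - x) + 1 = 2 - x; check: E(5) = 6 but E(-4) = -3.   [not invariant]
(D) x^2  ->  (1 - x)^2 = (x - 1)^2; check: E(5) = 25 but E(-4) = 16.   [not invariant]

Only (B) is unchanged. E is symmetric under swapping x with f(x) = 1 - x, which is exactly what an involution does.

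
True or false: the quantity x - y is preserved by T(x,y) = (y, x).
False

Substitute T(x,y) = (y, x) into the expression and compare with the original.

Original: x - y
After applying T: (y) - (x) = -x + y

This differs from the original x - y (difference: -2x + 2y), so the expression is NOT invariant.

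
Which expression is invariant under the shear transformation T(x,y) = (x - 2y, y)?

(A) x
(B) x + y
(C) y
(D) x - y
C

Under the shear T(x,y) = (x - 2y, y):
Substitute the transformed coordinates into each option and compare with the original:
(A) x  ->  (x - 2y) = x - 2y   [differs from x: not invariant]
(B) x + y  ->  (x - 2y) + (y) = x - y   [differs from x + y: not invariant]
(C) y  ->  (y) = y   [equals y: invariant]
(D) x - y  ->  (x - 2y) - (y) = x - 3y   [differs from x - y: not invariant]

Only option (C), y, is unchanged by the transformation.
A horizontal shear moves points parallel to the x-axis, so the y-coordinate (and any function of y alone) is unchanged.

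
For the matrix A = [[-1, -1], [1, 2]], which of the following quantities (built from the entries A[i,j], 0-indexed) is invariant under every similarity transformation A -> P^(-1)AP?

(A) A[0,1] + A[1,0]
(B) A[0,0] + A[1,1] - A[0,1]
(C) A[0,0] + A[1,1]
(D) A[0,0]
C

A[0,0] + A[1,1] is the trace of A. By the cyclic property of the trace, tr(P^(-1)AP) = tr(APP^(-1)) = tr(A), so it is the same for every matrix similar to A.

The other combinations are not similarity invariants. For example, take P = [[1, 2], [0, 1]] (det P = 1), so P^(-1) = [[1, -2], [0, 1]] and
B = P^(-1)AP = [[-3, -11], [1, 4]].
Evaluating each option on A and on B:
(A) A[0,1] + A[1,0]: 0 for A, -10 for B -> changes
(B) A[0,0] + A[1,1] - A[0,1]: 2 for A, 12 for B -> changes
(C) A[0,0] + A[1,1]: 1 for A, 1 for B -> unchanged
(D) A[0,0]: -1 for A, -3 for B -> changes

Only (C) A[0,0] + A[1,1] = 1 survives (and it does so for every P, not just this one), so it is the invariant.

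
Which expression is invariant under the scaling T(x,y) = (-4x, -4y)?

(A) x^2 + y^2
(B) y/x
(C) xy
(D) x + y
B

Under the uniform scaling T(x,y) = (-4x, -4y):
Substitute the transformed coordinates into each option and compare with the original:
(A) x^2 + y^2  ->  (-4x)^2 + (-4y)^2 = 16x^2 + 16y^2   [differs from x^2 + y^2: not invariant]
(B) y/x  ->  (-4y)/(-4x) = y/x   [equals y/x: invariant]
(C) xy  ->  (-4x)(-4y) = 16xy   [differs from xy: not invariant]
(D) x + y  ->  (-4x) + (-4y) = -4x - 4y   [differs from x + y: not invariant]

Only option (B), y/x, is unchanged by the transformation.
The common factor -4 cancels in a ratio of coordinates, while sums, products and sums of squares pick up factors of -4 or 16.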